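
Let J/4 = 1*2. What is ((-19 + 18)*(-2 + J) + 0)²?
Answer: 36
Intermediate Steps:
J = 8 (J = 4*(1*2) = 4*2 = 8)
((-19 + 18)*(-2 + J) + 0)² = ((-19 + 18)*(-2 + 8) + 0)² = (-1*6 + 0)² = (-6 + 0)² = (-6)² = 36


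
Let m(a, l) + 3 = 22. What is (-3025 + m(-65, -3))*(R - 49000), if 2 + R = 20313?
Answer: 86239134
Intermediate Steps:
m(a, l) = 19 (m(a, l) = -3 + 22 = 19)
R = 20311 (R = -2 + 20313 = 20311)
(-3025 + m(-65, -3))*(R - 49000) = (-3025 + 19)*(20311 - 49000) = -3006*(-28689) = 86239134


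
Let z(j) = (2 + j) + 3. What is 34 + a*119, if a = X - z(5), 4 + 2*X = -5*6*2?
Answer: -4964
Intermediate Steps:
z(j) = 5 + j
X = -32 (X = -2 + (-5*6*2)/2 = -2 + (-30*2)/2 = -2 + (½)*(-60) = -2 - 30 = -32)
a = -42 (a = -32 - (5 + 5) = -32 - 1*10 = -32 - 10 = -42)
34 + a*119 = 34 - 42*119 = 34 - 4998 = -4964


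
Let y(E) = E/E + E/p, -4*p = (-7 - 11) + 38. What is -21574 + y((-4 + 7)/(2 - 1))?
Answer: -107868/5 ≈ -21574.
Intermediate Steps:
p = -5 (p = -((-7 - 11) + 38)/4 = -(-18 + 38)/4 = -¼*20 = -5)
y(E) = 1 - E/5 (y(E) = E/E + E/(-5) = 1 + E*(-⅕) = 1 - E/5)
-21574 + y((-4 + 7)/(2 - 1)) = -21574 + (1 - (-4 + 7)/(5*(2 - 1))) = -21574 + (1 - 3/(5*1)) = -21574 + (1 - 3/5) = -21574 + (1 - ⅕*3) = -21574 + (1 - ⅗) = -21574 + ⅖ = -107868/5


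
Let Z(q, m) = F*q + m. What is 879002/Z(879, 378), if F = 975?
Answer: 879002/857403 ≈ 1.0252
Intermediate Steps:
Z(q, m) = m + 975*q (Z(q, m) = 975*q + m = m + 975*q)
879002/Z(879, 378) = 879002/(378 + 975*879) = 879002/(378 + 857025) = 879002/857403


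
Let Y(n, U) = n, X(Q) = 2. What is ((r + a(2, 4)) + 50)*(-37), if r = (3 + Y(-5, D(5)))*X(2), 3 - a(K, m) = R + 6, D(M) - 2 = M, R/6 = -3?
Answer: -2257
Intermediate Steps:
R = -18 (R = 6*(-3) = -18)
D(M) = 2 + M
a(K, m) = 15 (a(K, m) = 3 - (-18 + 6) = 3 - 1*(-12) = 3 + 12 = 15)
r = -4 (r = (3 - 5)*2 = -2*2 = -4)
((r + a(2, 4)) + 50)*(-37) = ((-4 + 15) + 50)*(-37) = (11 + 50)*(-37) = 61*(-37) = -2257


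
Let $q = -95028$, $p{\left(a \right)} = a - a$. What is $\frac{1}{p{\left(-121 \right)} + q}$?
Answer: $- \frac{1}{95028} \approx -1.0523 \cdot 10^{-5}$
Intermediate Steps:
$p{\left(a \right)} = 0$
$\frac{1}{p{\left(-121 \right)} + q} = \frac{1}{0 - 95028} = \frac{1}{-95028} = - \frac{1}{95028}$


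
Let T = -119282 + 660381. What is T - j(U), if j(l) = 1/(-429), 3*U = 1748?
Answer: 232131472/429 ≈ 5.4110e+5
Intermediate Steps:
U = 1748/3 (U = (⅓)*1748 = 1748/3 ≈ 582.67)
T = 541099
j(l) = -1/429
T - j(U) = 541099 - 1*(-1/429) = 541099 + 1/429 = 232131472/429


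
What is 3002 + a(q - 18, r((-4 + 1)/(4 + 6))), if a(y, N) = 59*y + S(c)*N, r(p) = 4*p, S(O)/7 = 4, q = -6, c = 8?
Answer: 7762/5 ≈ 1552.4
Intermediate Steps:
S(O) = 28 (S(O) = 7*4 = 28)
a(y, N) = 28*N + 59*y (a(y, N) = 59*y + 28*N = 28*N + 59*y)
3002 + a(q - 18, r((-4 + 1)/(4 + 6))) = 3002 + (28*(4*((-4 + 1)/(4 + 6))) + 59*(-6 - 18)) = 3002 + (28*(4*(-3/10)) + 59*(-24)) = 3002 + (28*(4*(-3*1/10)) - 1416) = 3002 + (28*(4*(-3/10)) - 1416) = 3002 + (28*(-6/5) - 1416) = 3002 + (-168/5 - 1416) = 3002 - 7248/5 = 7762/5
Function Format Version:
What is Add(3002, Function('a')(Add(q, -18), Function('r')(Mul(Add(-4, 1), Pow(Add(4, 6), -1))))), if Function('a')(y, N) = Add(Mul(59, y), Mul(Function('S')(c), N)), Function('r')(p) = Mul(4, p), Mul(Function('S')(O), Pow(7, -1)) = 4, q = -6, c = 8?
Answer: Rational(7762, 5) ≈ 1552.4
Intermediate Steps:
Function('S')(O) = 28 (Function('S')(O) = Mul(7, 4) = 28)
Function('a')(y, N) = Add(Mul(28, N), Mul(59, y)) (Function('a')(y, N) = Add(Mul(59, y), Mul(28, N)) = Add(Mul(28, N), Mul(59, y)))
Add(3002, Function('a')(Add(q, -18), Function('r')(Mul(Add(-4, 1), Pow(Add(4, 6), -1))))) = Add(3002, Add(Mul(28, Mul(4, Mul(Add(-4, 1), Pow(Add(4, 6), -1)))), Mul(59, Add(-6, -18)))) = Add(3002, Add(Mul(28, Mul(4, Mul(-3, Pow(10, -1)))), Mul(59, -24))) = Add(3002, Add(Mul(28, Mul(4, Mul(-3, Rational(1, 10)))), -1416)) = Add(3002, Add(Mul(28, Mul(4, Rational(-3, 10))), -1416)) = Add(3002, Add(Mul(28, Rational(-6, 5)), -1416)) = Add(3002, Add(Rational(-168, 5), -1416)) = Add(3002, Rational(-7248, 5)) = Rational(7762, 5)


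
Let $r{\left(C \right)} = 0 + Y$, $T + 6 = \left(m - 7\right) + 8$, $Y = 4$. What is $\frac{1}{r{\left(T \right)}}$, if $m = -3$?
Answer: $\frac{1}{4} \approx 0.25$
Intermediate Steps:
$T = -8$ ($T = -6 + \left(\left(-3 - 7\right) + 8\right) = -6 + \left(-10 + 8\right) = -6 - 2 = -8$)
$r{\left(C \right)} = 4$ ($r{\left(C \right)} = 0 + 4 = 4$)
$\frac{1}{r{\left(T \right)}} = \frac{1}{4}$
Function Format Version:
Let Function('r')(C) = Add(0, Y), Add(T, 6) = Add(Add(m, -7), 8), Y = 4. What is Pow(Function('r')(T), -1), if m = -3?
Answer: Rational(1, 4) ≈ 0.25000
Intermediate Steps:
T = -8 (T = Add(-6, Add(Add(-3, -7), 8)) = Add(-6, Add(-10, 8)) = Add(-6, -2) = -8)
Function('r')(C) = 4 (Function('r')(C) = Add(0, 4) = 4)
Pow(Function('r')(T), -1) = Pow(4, -1) = Rational(1, 4)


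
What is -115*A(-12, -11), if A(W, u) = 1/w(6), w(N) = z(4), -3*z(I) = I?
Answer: 345/4 ≈ 86.250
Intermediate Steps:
z(I) = -I/3
w(N) = -4/3 (w(N) = -1/3*4 = -4/3)
A(W, u) = -3/4 (A(W, u) = 1/(-4/3) = -3/4)
-115*A(-12, -11) = -115*(-3/4) = 345/4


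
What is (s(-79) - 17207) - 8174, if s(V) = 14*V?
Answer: -26487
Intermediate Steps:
(s(-79) - 17207) - 8174 = (14*(-79) - 17207) - 8174 = (-1106 - 17207) - 8174 = -18313 - 8174 = -26487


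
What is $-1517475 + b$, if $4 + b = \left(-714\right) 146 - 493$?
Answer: $-1622216$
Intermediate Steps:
$b = -104741$ ($b = -4 - 104737 = -104741$)
$-1517475 + b = -1517475 - 104741 = -1622216$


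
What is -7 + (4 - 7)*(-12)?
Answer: 29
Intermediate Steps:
-7 + (4 - 7)*(-12) = -7 - 3*(-12) = -7 + 36 = 29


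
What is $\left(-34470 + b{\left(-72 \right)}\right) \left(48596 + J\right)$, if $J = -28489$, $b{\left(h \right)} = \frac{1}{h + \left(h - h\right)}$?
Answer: $- \frac{49902376987}{72} \approx -6.9309 \cdot 10^{8}$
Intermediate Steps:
$b{\left(h \right)} = \frac{1}{h}$ ($b{\left(h \right)} = \frac{1}{h + 0} = \frac{1}{h}$)
$\left(-34470 + b{\left(-72 \right)}\right) \left(48596 + J\right) = \left(-34470 + \frac{1}{-72}\right) \left(48596 - 28489\right) = \left(-34470 - \frac{1}{72}\right) 20107 = \left(- \frac{2481841}{72}\right) 20107 = - \frac{49902376987}{72}$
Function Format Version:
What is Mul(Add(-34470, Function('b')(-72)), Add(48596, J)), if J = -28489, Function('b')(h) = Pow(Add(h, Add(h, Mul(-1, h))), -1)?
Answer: Rational(-49902376987, 72) ≈ -6.9309e+8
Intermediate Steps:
Function('b')(h) = Pow(h, -1) (Function('b')(h) = Pow(Add(h, 0), -1) = Pow(h, -1))
Mul(Add(-34470, Function('b')(-72)), Add(48596, J)) = Mul(Add(-34470, Pow(-72, -1)), Add(48596, -28489)) = Mul(Add(-34470, Rational(-1, 72)), 20107) = Mul(Rational(-2481841, 72), 20107) = Rational(-49902376987, 72)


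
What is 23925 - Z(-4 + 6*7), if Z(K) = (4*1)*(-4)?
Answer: 23941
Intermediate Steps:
Z(K) = -16 (Z(K) = 4*(-4) = -16)
23925 - Z(-4 + 6*7) = 23925 - 1*(-16) = 23925 + 16 = 23941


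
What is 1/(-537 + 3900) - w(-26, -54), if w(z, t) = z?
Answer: 87439/3363 ≈ 26.000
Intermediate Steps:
1/(-537 + 3900) - w(-26, -54) = 1/(-537 + 3900) - 1*(-26) = 1/3363 + 26 = 87439/3363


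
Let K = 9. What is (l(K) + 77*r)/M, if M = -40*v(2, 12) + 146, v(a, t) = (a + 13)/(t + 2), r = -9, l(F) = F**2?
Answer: -2142/361 ≈ -5.9335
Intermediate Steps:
v(a, t) = (13 + a)/(2 + t)
M = 722/7 (M = -40*(13 + 2)/(2 + 12) + 146 = -40*15/14 + 146 = -300/7 + 146 = 722/7 ≈ 103.14)
(l(K) + 77*r)/M = (9**2 + 77*(-9))/(722/7) = (81 - 693)*(7/722) = -612*7/722 = -2142/361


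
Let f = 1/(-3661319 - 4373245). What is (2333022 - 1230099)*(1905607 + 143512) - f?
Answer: 18158279146388266069/8034564 ≈ 2.2600e+12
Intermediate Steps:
f = -1/8034564 (f = 1/(-8034564) = -1/8034564 ≈ -1.2446e-7)
(2333022 - 1230099)*(1905607 + 143512) - f = (2333022 - 1230099)*(1905607 + 143512) - 1*(-1/8034564) = 1102923*2049119 + 1/8034564 = 2260020474837 + 1/8034564 = 18158279146388266069/8034564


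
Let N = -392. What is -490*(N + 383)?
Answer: 4410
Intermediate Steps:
-490*(N + 383) = -490*(-392 + 383) = -490*(-9) = 4410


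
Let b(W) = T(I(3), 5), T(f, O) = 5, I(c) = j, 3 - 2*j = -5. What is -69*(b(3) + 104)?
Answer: -7521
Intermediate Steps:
j = 4 (j = 3/2 - ½*(-5) = 3/2 + 5/2 = 4)
I(c) = 4
b(W) = 5
-69*(b(3) + 104) = -69*(5 + 104) = -69*109 = -7521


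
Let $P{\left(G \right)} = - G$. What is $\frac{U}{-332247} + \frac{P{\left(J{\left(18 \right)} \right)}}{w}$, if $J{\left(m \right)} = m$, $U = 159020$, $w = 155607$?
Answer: $- \frac{8250201862}{17233319643} \approx -0.47874$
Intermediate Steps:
$\frac{U}{-332247} + \frac{P{\left(J{\left(18 \right)} \right)}}{w} = \frac{159020}{-332247} + \frac{\left(-1\right) 18}{155607} = 159020 \left(- \frac{1}{332247}\right) - \frac{6}{51869} = - \frac{159020}{332247} - \frac{6}{51869} = - \frac{8250201862}{17233319643}$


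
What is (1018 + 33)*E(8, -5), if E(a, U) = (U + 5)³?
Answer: 0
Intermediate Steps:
E(a, U) = (5 + U)³
(1018 + 33)*E(8, -5) = (1018 + 33)*(5 - 5)³ = 1051*0³ = 1051*0 = 0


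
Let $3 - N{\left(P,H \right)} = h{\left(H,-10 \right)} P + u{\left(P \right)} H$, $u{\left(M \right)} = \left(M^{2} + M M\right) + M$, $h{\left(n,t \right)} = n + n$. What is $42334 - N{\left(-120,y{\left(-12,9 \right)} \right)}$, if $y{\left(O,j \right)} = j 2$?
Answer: $554251$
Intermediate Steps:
$h{\left(n,t \right)} = 2 n$
$y{\left(O,j \right)} = 2 j$
$u{\left(M \right)} = M + 2 M^{2}$ ($u{\left(M \right)} = \left(M^{2} + M^{2}\right) + M = 2 M^{2} + M = M + 2 M^{2}$)
$N{\left(P,H \right)} = 3 - 2 H P - H P \left(1 + 2 P\right)$ ($N{\left(P,H \right)} = 3 - \left(2 H P + P \left(1 + 2 P\right) H\right) = 3 - \left(2 H P + H P \left(1 + 2 P\right)\right) = 3 - 2 H P - H P \left(1 + 2 P\right)$)
$42334 - N{\left(-120,y{\left(-12,9 \right)} \right)} = 42334 - \left(3 - 3 \cdot 2 \cdot 9 \left(-120\right) - 2 \cdot 2 \cdot 9 \left(-120\right)^{2}\right) = 42334 - \left(3 - 54 \left(-120\right) - 36 \cdot 14400\right) = 42334 - \left(3 + 6480 - 518400\right) = 42334 - -511917 = 42334 + 511917 = 554251$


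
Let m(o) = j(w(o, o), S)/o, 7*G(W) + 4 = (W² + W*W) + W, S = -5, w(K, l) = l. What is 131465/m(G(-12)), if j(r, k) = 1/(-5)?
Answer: -178792400/7 ≈ -2.5542e+7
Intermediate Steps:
G(W) = -4/7 + W/7 + 2*W²/7 (G(W) = -4/7 + ((W² + W*W) + W)/7 = -4/7 + ((W² + W²) + W)/7 = -4/7 + (2*W² + W)/7 = -4/7 + (W + 2*W²)/7 = -4/7 + (W/7 + 2*W²/7) = -4/7 + W/7 + 2*W²/7)
j(r, k) = -⅕
m(o) = -1/(5*o)
131465/m(G(-12)) = 131465/((-1/(5*(-4/7 + (⅐)*(-12) + (2/7)*(-12)²)))) = 131465/((-1/(5*(-4/7 - 12/7 + (2/7)*144)))) = 131465/((-1/(5*(-4/7 - 12/7 + 288/7)))) = 131465/((-1/(5*272/7))) = 131465/((-⅕*7/272)) = 131465/(-7/1360) = 131465*(-1360/7) = -178792400/7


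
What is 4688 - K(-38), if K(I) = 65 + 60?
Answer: 4563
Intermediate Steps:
K(I) = 125
4688 - K(-38) = 4688 - 1*125 = 4688 - 125 = 4563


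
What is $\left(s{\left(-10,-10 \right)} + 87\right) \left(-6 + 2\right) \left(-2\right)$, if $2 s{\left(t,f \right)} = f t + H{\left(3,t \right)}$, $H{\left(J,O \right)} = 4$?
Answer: $1112$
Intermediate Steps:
$s{\left(t,f \right)} = 2 + \frac{f t}{2}$ ($s{\left(t,f \right)} = \frac{f t + 4}{2} = \frac{4 + f t}{2} = 2 + \frac{f t}{2}$)
$\left(s{\left(-10,-10 \right)} + 87\right) \left(-6 + 2\right) \left(-2\right) = \left(\left(2 + \frac{1}{2} \left(-10\right) \left(-10\right)\right) + 87\right) \left(-6 + 2\right) \left(-2\right) = \left(\left(2 + 50\right) + 87\right) \left(\left(-4\right) \left(-2\right)\right) = \left(52 + 87\right) 8 = 139 \cdot 8 = 1112$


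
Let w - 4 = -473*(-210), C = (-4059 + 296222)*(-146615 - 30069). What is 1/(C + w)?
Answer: -1/51620428158 ≈ -1.9372e-11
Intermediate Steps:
C = -51620527492 (C = 292163*(-176684) = -51620527492)
w = 99334 (w = 4 - 473*(-210) = 4 + 99330 = 99334)
1/(C + w) = 1/(-51620527492 + 99334) = 1/(-51620428158) = -1/51620428158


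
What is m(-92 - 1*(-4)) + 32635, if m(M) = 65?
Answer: 32700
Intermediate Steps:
m(-92 - 1*(-4)) + 32635 = 65 + 32635 = 32700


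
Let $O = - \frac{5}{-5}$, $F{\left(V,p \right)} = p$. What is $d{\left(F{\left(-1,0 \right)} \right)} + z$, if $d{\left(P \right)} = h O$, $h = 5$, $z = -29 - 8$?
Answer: $-32$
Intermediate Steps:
$z = -37$ ($z = -29 - 8 = -37$)
$O = 1$ ($O = \left(-5\right) \left(- \frac{1}{5}\right) = 1$)
$d{\left(P \right)} = 5$ ($d{\left(P \right)} = 5 \cdot 1 = 5$)
$d{\left(F{\left(-1,0 \right)} \right)} + z = 5 - 37 = -32$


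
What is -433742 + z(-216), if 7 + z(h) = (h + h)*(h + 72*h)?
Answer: 6378027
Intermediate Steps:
z(h) = -7 + 146*h**2 (z(h) = -7 + (h + h)*(h + 72*h) = -7 + (2*h)*(73*h) = -7 + 146*h**2)
-433742 + z(-216) = -433742 + (-7 + 146*(-216)**2) = -433742 + (-7 + 146*46656) = -433742 + (-7 + 6811776) = -433742 + 6811769 = 6378027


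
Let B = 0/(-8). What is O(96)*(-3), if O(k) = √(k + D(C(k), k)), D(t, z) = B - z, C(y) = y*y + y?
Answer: 0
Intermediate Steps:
B = 0 (B = 0*(-⅛) = 0)
C(y) = y + y² (C(y) = y² + y = y + y²)
D(t, z) = -z (D(t, z) = 0 - z = -z)
O(k) = 0 (O(k) = √(k - k) = √0 = 0)
O(96)*(-3) = 0*(-3) = 0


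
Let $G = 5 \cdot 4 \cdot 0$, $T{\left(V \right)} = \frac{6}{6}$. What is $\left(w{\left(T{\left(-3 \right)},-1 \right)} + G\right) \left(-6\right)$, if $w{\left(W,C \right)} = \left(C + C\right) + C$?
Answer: $18$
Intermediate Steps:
$T{\left(V \right)} = 1$ ($T{\left(V \right)} = 6 \cdot \frac{1}{6} = 1$)
$w{\left(W,C \right)} = 3 C$ ($w{\left(W,C \right)} = 2 C + C = 3 C$)
$G = 0$ ($G = 20 \cdot 0 = 0$)
$\left(w{\left(T{\left(-3 \right)},-1 \right)} + G\right) \left(-6\right) = \left(3 \left(-1\right) + 0\right) \left(-6\right) = \left(-3 + 0\right) \left(-6\right) = \left(-3\right) \left(-6\right) = 18$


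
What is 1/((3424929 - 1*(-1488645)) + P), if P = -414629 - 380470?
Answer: 1/4118475 ≈ 2.4281e-7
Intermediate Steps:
P = -795099
1/((3424929 - 1*(-1488645)) + P) = 1/((3424929 - 1*(-1488645)) - 795099) = 1/((3424929 + 1488645) - 795099) = 1/(4913574 - 795099) = 1/4118475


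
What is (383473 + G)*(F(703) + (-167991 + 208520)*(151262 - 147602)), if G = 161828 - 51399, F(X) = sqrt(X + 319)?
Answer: 73263516218280 + 493902*sqrt(1022) ≈ 7.3264e+13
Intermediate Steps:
F(X) = sqrt(319 + X)
G = 110429
(383473 + G)*(F(703) + (-167991 + 208520)*(151262 - 147602)) = (383473 + 110429)*(sqrt(319 + 703) + (-167991 + 208520)*(151262 - 147602)) = 493902*(sqrt(1022) + 40529*3660) = 493902*(sqrt(1022) + 148336140) = 493902*(148336140 + sqrt(1022)) = 73263516218280 + 493902*sqrt(1022)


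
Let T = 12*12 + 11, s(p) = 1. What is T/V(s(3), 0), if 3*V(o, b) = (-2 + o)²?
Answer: 465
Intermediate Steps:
V(o, b) = (-2 + o)²/3
T = 155 (T = 144 + 11 = 155)
T/V(s(3), 0) = 155/(((-2 + 1)²/3)) = 155/(((⅓)*(-1)²)) = 155/(((⅓)*1)) = 155/(⅓) = 155*3 = 465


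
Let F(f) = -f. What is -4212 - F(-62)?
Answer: -4274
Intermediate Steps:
-4212 - F(-62) = -4212 - (-1)*(-62) = -4212 - 1*62 = -4212 - 62 = -4274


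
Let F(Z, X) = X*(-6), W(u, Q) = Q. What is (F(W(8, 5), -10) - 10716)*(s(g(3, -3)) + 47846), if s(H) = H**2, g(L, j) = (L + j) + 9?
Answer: -510710112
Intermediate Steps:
g(L, j) = 9 + L + j
F(Z, X) = -6*X
(F(W(8, 5), -10) - 10716)*(s(g(3, -3)) + 47846) = (-6*(-10) - 10716)*((9 + 3 - 3)**2 + 47846) = (60 - 10716)*(9**2 + 47846) = -10656*(81 + 47846) = -10656*47927 = -510710112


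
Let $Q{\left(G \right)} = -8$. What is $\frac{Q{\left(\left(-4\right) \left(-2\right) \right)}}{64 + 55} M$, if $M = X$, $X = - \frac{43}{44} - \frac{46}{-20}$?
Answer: $- \frac{582}{6545} \approx -0.088923$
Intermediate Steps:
$X = \frac{291}{220}$ ($X = \left(-43\right) \frac{1}{44} - - \frac{23}{10} = - \frac{43}{44} + \frac{23}{10} = \frac{291}{220} \approx 1.3227$)
$M = \frac{291}{220} \approx 1.3227$
$\frac{Q{\left(\left(-4\right) \left(-2\right) \right)}}{64 + 55} M = \frac{1}{64 + 55} \left(-8\right) \frac{291}{220} = \frac{1}{119} \left(-8\right) \frac{291}{220} = \left(- \frac{8}{119}\right) \frac{291}{220} = - \frac{582}{6545}$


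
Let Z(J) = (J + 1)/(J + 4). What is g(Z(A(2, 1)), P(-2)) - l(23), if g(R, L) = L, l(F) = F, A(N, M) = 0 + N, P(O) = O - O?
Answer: -23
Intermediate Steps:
P(O) = 0
A(N, M) = N
Z(J) = (1 + J)/(4 + J)
g(Z(A(2, 1)), P(-2)) - l(23) = 0 - 1*23 = 0 - 23 = -23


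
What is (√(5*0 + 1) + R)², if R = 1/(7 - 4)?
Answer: 16/9 ≈ 1.7778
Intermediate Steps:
R = ⅓ (R = 1/3 = 1*(⅓) = ⅓ ≈ 0.33333)
(√(5*0 + 1) + R)² = (√(5*0 + 1) + ⅓)² = (√(0 + 1) + ⅓)² = (√1 + ⅓)² = (1 + ⅓)² = (4/3)² = 16/9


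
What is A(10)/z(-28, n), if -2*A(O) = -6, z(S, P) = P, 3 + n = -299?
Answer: -3/302 ≈ -0.0099338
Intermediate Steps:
n = -302 (n = -3 - 299 = -302)
A(O) = 3 (A(O) = -½*(-6) = 3)
A(10)/z(-28, n) = 3/(-302) = 3*(-1/302) = -3/302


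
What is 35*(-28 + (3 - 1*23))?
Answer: -1680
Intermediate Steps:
35*(-28 + (3 - 1*23)) = 35*(-28 + (3 - 23)) = 35*(-28 - 20) = 35*(-48) = -1680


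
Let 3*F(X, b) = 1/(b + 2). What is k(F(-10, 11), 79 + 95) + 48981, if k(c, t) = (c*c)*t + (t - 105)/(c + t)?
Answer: 168545819812/3441009 ≈ 48982.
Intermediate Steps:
F(X, b) = 1/(3*(2 + b)) (F(X, b) = 1/(3*(b + 2)) = 1/(3*(2 + b)))
k(c, t) = t*c**2 + (-105 + t)/(c + t) (k(c, t) = c**2*t + (-105 + t)/(c + t) = t*c**2 + (-105 + t)/(c + t))
k(F(-10, 11), 79 + 95) + 48981 = (-105 + (79 + 95) + (79 + 95)*(1/(3*(2 + 11)))**3 + (1/(3*(2 + 11)))**2*(79 + 95)**2)/(1/(3*(2 + 11)) + (79 + 95)) + 48981 = (-105 + 174 + 174*((1/3)/13)**3 + ((1/3)/13)**2*174**2)/((1/3)/13 + 174) + 48981 = (-105 + 174 + 174*((1/3)*(1/13))**3 + ((1/3)*(1/13))**2*30276)/((1/3)*(1/13) + 174) + 48981 = (-105 + 174 + 174*(1/39)**3 + (1/39)**2*30276)/(1/39 + 174) + 48981 = (-105 + 174 + 174*(1/59319) + (1/1521)*30276)/(6787/39) + 48981 = 39*(-105 + 174 + 58/19773 + 3364/169)/6787 + 48981 = (39/6787)*(1757983/19773) + 48981 = 1757983/3441009 + 48981 = 168545819812/3441009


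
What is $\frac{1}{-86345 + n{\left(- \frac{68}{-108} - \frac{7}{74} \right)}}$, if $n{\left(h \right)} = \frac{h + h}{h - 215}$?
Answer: $- \frac{428501}{36998920983} \approx -1.1581 \cdot 10^{-5}$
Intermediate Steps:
$n{\left(h \right)} = \frac{2 h}{-215 + h}$
$\frac{1}{-86345 + n{\left(- \frac{68}{-108} - \frac{7}{74} \right)}} = \frac{1}{-86345 + \frac{2 \left(- \frac{68}{-108} - \frac{7}{74}\right)}{-215 - \left(- \frac{17}{27} + \frac{7}{74}\right)}} = \frac{1}{-86345 + \frac{2 \left(\left(-68\right) \left(- \frac{1}{108}\right) - \frac{7}{74}\right)}{-215 - - \frac{1069}{1998}}} = \frac{1}{-86345 + \frac{2 \left(\frac{17}{27} - \frac{7}{74}\right)}{-215 + \left(\frac{17}{27} - \frac{7}{74}\right)}} = \frac{1}{-86345 + 2 \cdot \frac{1069}{1998} \frac{1}{-215 + \frac{1069}{1998}}} = \frac{1}{-86345 + 2 \cdot \frac{1069}{1998} \frac{1}{- \frac{428501}{1998}}} = \frac{1}{-86345 + 2 \cdot \frac{1069}{1998} \left(- \frac{1998}{428501}\right)} = \frac{1}{-86345 - \frac{2138}{428501}} = \frac{1}{- \frac{36998920983}{428501}} = - \frac{428501}{36998920983}$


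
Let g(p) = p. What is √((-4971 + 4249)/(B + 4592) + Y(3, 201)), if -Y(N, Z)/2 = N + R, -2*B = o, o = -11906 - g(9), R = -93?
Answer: 2*√20024934306/21099 ≈ 13.414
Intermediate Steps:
o = -11915 (o = -11906 - 1*9 = -11906 - 9 = -11915)
B = 11915/2 (B = -½*(-11915) = 11915/2 ≈ 5957.5)
Y(N, Z) = 186 - 2*N (Y(N, Z) = -2*(N - 93) = -2*(-93 + N) = 186 - 2*N)
√((-4971 + 4249)/(B + 4592) + Y(3, 201)) = √((-4971 + 4249)/(11915/2 + 4592) + (186 - 2*3)) = √(-722/21099/2 + (186 - 6)) = √(-722*2/21099 + 180) = √(-1444/21099 + 180) = √(3796376/21099) = 2*√20024934306/21099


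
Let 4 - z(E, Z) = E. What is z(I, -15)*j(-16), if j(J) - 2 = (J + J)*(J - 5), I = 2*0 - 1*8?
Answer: 8088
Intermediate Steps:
I = -8 (I = 0 - 8 = -8)
j(J) = 2 + 2*J*(-5 + J) (j(J) = 2 + (J + J)*(J - 5) = 2 + (2*J)*(-5 + J) = 2 + 2*J*(-5 + J))
z(E, Z) = 4 - E
z(I, -15)*j(-16) = (4 - 1*(-8))*(2 - 10*(-16) + 2*(-16)²) = (4 + 8)*(2 + 160 + 2*256) = 12*(2 + 160 + 512) = 12*674 = 8088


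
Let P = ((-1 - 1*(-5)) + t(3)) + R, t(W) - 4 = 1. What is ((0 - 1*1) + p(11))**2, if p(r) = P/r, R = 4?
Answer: 4/121 ≈ 0.033058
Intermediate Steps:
t(W) = 5 (t(W) = 4 + 1 = 5)
P = 13 (P = ((-1 - 1*(-5)) + 5) + 4 = ((-1 + 5) + 5) + 4 = (4 + 5) + 4 = 9 + 4 = 13)
p(r) = 13/r
((0 - 1*1) + p(11))**2 = ((0 - 1*1) + 13/11)**2 = ((0 - 1) + 13*(1/11))**2 = (-1 + 13/11)**2 = (2/11)**2 = 4/121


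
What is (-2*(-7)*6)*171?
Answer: 14364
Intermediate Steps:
(-2*(-7)*6)*171 = (14*6)*171 = 84*171 = 14364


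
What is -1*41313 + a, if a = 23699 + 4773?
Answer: -12841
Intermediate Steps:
a = 28472
-1*41313 + a = -1*41313 + 28472 = -41313 + 28472 = -12841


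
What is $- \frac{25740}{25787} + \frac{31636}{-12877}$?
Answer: $- \frac{1147251512}{332059199} \approx -3.455$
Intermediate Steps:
$- \frac{25740}{25787} + \frac{31636}{-12877} = \left(-25740\right) \frac{1}{25787} + 31636 \left(- \frac{1}{12877}\right) = - \frac{25740}{25787} - \frac{31636}{12877} = - \frac{1147251512}{332059199}$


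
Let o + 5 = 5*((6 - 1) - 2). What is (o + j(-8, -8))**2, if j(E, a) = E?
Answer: 4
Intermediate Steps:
o = 10 (o = -5 + 5*((6 - 1) - 2) = -5 + 5*(5 - 2) = -5 + 5*3 = -5 + 15 = 10)
(o + j(-8, -8))**2 = (10 - 8)**2 = 2**2 = 4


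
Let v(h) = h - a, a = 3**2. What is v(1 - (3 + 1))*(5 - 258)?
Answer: 3036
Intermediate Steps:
a = 9
v(h) = -9 + h (v(h) = h - 1*9 = h - 9 = -9 + h)
v(1 - (3 + 1))*(5 - 258) = (-9 + (1 - (3 + 1)))*(5 - 258) = (-9 + (1 - 1*4))*(-253) = (-9 + (1 - 4))*(-253) = (-9 - 3)*(-253) = -12*(-253) = 3036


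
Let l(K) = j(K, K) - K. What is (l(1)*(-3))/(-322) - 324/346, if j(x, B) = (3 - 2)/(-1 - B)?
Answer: -105885/111412 ≈ -0.95039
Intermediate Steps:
j(x, B) = 1/(-1 - B)
l(K) = -K - 1/(1 + K) (l(K) = -1/(1 + K) - K = -K - 1/(1 + K))
(l(1)*(-3))/(-322) - 324/346 = (((-1 - 1*1*(1 + 1))/(1 + 1))*(-3))/(-322) - 324/346 = (((-1 - 1*1*2)/2)*(-3))*(-1/322) - 324*1/346 = (((-1 - 2)/2)*(-3))*(-1/322) - 162/173 = (((½)*(-3))*(-3))*(-1/322) - 162/173 = -3/2*(-3)*(-1/322) - 162/173 = (9/2)*(-1/322) - 162/173 = -9/644 - 162/173 = -105885/111412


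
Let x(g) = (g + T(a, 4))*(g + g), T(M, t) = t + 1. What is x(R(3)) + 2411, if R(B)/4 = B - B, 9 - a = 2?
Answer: 2411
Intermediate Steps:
a = 7 (a = 9 - 1*2 = 9 - 2 = 7)
T(M, t) = 1 + t
R(B) = 0 (R(B) = 4*(B - B) = 4*0 = 0)
x(g) = 2*g*(5 + g) (x(g) = (g + (1 + 4))*(g + g) = (g + 5)*(2*g) = (5 + g)*(2*g) = 2*g*(5 + g))
x(R(3)) + 2411 = 2*0*(5 + 0) + 2411 = 2*0*5 + 2411 = 0 + 2411 = 2411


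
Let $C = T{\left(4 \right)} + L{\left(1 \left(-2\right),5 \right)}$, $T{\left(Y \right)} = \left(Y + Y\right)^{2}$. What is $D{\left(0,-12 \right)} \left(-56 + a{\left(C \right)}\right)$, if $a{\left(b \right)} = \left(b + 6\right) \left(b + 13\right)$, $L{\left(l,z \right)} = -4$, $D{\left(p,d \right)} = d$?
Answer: $-57144$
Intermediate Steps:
$T{\left(Y \right)} = 4 Y^{2}$ ($T{\left(Y \right)} = \left(2 Y\right)^{2} = 4 Y^{2}$)
$C = 60$ ($C = 4 \cdot 4^{2} - 4 = 4 \cdot 16 - 4 = 64 - 4 = 60$)
$a{\left(b \right)} = \left(6 + b\right) \left(13 + b\right)$
$D{\left(0,-12 \right)} \left(-56 + a{\left(C \right)}\right) = - 12 \left(-56 + \left(78 + 60^{2} + 19 \cdot 60\right)\right) = - 12 \left(-56 + \left(78 + 3600 + 1140\right)\right) = - 12 \left(-56 + 4818\right) = \left(-12\right) 4762 = -57144$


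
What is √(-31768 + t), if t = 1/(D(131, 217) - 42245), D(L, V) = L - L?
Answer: I*√56694444356445/42245 ≈ 178.24*I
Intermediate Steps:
D(L, V) = 0
t = -1/42245 (t = 1/(0 - 42245) = 1/(-42245) = -1/42245 ≈ -2.3671e-5)
√(-31768 + t) = √(-31768 - 1/42245) = √(-1342039161/42245) = I*√56694444356445/42245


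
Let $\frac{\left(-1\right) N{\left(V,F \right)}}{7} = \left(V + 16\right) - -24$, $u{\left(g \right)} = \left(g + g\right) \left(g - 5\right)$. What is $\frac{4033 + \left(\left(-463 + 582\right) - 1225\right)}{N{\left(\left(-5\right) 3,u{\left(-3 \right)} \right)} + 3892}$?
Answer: $\frac{2927}{3717} \approx 0.78746$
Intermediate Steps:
$u{\left(g \right)} = 2 g \left(-5 + g\right)$
$N{\left(V,F \right)} = -280 - 7 V$ ($N{\left(V,F \right)} = - 7 \left(\left(V + 16\right) - -24\right) = - 7 \left(\left(16 + V\right) + 24\right) = - 7 \left(40 + V\right) = -280 - 7 V$)
$\frac{4033 + \left(\left(-463 + 582\right) - 1225\right)}{N{\left(\left(-5\right) 3,u{\left(-3 \right)} \right)} + 3892} = \frac{4033 + \left(\left(-463 + 582\right) - 1225\right)}{\left(-280 - 7 \left(\left(-5\right) 3\right)\right) + 3892} = \frac{4033 + \left(119 - 1225\right)}{\left(-280 - -105\right) + 3892} = \frac{4033 - 1106}{\left(-280 + 105\right) + 3892} = \frac{2927}{-175 + 3892} = \frac{2927}{3717}$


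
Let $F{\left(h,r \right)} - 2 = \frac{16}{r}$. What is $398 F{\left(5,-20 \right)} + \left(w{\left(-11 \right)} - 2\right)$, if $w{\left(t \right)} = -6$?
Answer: $\frac{2348}{5} \approx 469.6$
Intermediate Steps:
$F{\left(h,r \right)} = 2 + \frac{16}{r}$
$398 F{\left(5,-20 \right)} + \left(w{\left(-11 \right)} - 2\right) = 398 \left(2 + \frac{16}{-20}\right) - 8 = 398 \left(2 + 16 \left(- \frac{1}{20}\right)\right) - 8 = 398 \left(2 - \frac{4}{5}\right) - 8 = 398 \cdot \frac{6}{5} - 8 = \frac{2388}{5} - 8 = \frac{2348}{5}$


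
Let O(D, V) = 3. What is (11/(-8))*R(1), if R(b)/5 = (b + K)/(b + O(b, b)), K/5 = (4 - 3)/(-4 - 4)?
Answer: -165/256 ≈ -0.64453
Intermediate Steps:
K = -5/8 (K = 5*((4 - 3)/(-4 - 4)) = 5*(1/(-8)) = 5*(1*(-⅛)) = 5*(-⅛) = -5/8 ≈ -0.62500)
R(b) = 5*(-5/8 + b)/(3 + b) (R(b) = 5*((b - 5/8)/(b + 3)) = 5*((-5/8 + b)/(3 + b)) = 5*(-5/8 + b)/(3 + b))
(11/(-8))*R(1) = (11/(-8))*(5*(-5 + 8*1)/(8*(3 + 1))) = (11*(-⅛))*((5/8)*(-5 + 8)/4) = -55*3/(64*4) = -11/8*15/32 = -165/256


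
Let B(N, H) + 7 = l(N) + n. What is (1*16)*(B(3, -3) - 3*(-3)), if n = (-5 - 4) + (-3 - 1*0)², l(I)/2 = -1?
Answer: 0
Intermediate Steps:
l(I) = -2 (l(I) = 2*(-1) = -2)
n = 0 (n = -9 + (-3 + 0)² = -9 + (-3)² = -9 + 9 = 0)
B(N, H) = -9 (B(N, H) = -7 + (-2 + 0) = -7 - 2 = -9)
(1*16)*(B(3, -3) - 3*(-3)) = (1*16)*(-9 - 3*(-3)) = 16*(-9 + 9) = 16*0 = 0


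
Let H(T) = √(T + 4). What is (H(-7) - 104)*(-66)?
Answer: 6864 - 66*I*√3 ≈ 6864.0 - 114.32*I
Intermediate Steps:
H(T) = √(4 + T)
(H(-7) - 104)*(-66) = (√(4 - 7) - 104)*(-66) = (√(-3) - 104)*(-66) = (I*√3 - 104)*(-66) = (-104 + I*√3)*(-66) = 6864 - 66*I*√3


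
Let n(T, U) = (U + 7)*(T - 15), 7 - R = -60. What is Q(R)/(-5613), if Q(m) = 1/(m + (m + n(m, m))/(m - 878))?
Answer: -811/283018686 ≈ -2.8655e-6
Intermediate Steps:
R = 67 (R = 7 - 1*(-60) = 7 + 60 = 67)
n(T, U) = (-15 + T)*(7 + U) (n(T, U) = (7 + U)*(-15 + T) = (-15 + T)*(7 + U))
Q(m) = 1/(m + (-105 + m² - 7*m)/(-878 + m)) (Q(m) = 1/(m + (m + (-105 - 15*m + 7*m + m*m))/(m - 878)) = 1/(m + (m + (-105 - 15*m + 7*m + m²))/(-878 + m)) = 1/(m + (m + (-105 + m² - 8*m))/(-878 + m)) = 1/(m + (-105 + m² - 7*m)/(-878 + m)))
Q(R)/(-5613) = ((-878 + 67)/(-105 - 885*67 + 2*67²))/(-5613) = (-811/(-105 - 59295 + 2*4489))*(-1/5613) = (-811/(-105 - 59295 + 8978))*(-1/5613) = (-811/(-50422))*(-1/5613) = -1/50422*(-811)*(-1/5613) = (811/50422)*(-1/5613) = -811/283018686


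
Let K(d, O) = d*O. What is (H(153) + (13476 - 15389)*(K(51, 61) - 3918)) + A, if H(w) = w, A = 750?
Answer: 1544694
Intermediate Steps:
K(d, O) = O*d
(H(153) + (13476 - 15389)*(K(51, 61) - 3918)) + A = (153 + (13476 - 15389)*(61*51 - 3918)) + 750 = (153 - 1913*(3111 - 3918)) + 750 = (153 - 1913*(-807)) + 750 = (153 + 1543791) + 750 = 1543944 + 750 = 1544694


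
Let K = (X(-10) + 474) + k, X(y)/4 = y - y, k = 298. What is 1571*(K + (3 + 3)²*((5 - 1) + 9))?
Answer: 1948040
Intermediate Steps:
X(y) = 0 (X(y) = 4*(y - y) = 4*0 = 0)
K = 772 (K = (0 + 474) + 298 = 474 + 298 = 772)
1571*(K + (3 + 3)²*((5 - 1) + 9)) = 1571*(772 + (3 + 3)²*((5 - 1) + 9)) = 1571*(772 + 6²*(4 + 9)) = 1571*(772 + 36*13) = 1571*(772 + 468) = 1571*1240 = 1948040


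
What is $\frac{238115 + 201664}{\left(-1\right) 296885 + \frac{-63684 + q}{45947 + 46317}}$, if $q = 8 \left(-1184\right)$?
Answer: $- \frac{10143942414}{6847967699} \approx -1.4813$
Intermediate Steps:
$q = -9472$
$\frac{238115 + 201664}{\left(-1\right) 296885 + \frac{-63684 + q}{45947 + 46317}} = \frac{238115 + 201664}{\left(-1\right) 296885 + \frac{-63684 - 9472}{45947 + 46317}} = \frac{439779}{-296885 - \frac{73156}{92264}} = \frac{439779}{-296885 - \frac{18289}{23066}} = \frac{439779}{- \frac{6847967699}{23066}} = 439779 \left(- \frac{23066}{6847967699}\right) = - \frac{10143942414}{6847967699}$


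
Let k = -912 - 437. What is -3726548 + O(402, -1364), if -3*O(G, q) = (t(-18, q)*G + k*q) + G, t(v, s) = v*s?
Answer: -22889986/3 ≈ -7.6300e+6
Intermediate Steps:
t(v, s) = s*v
k = -1349
O(G, q) = -G/3 + 1349*q/3 + 6*G*q (O(G, q) = -(((q*(-18))*G - 1349*q) + G)/3 = -(((-18*q)*G - 1349*q) + G)/3 = -((-18*G*q - 1349*q) + G)/3 = -((-1349*q - 18*G*q) + G)/3 = -(G - 1349*q - 18*G*q)/3 = -G/3 + 1349*q/3 + 6*G*q)
-3726548 + O(402, -1364) = -3726548 + (-⅓*402 + (1349/3)*(-1364) + 6*402*(-1364)) = -3726548 + (-134 - 1840036/3 - 3289968) = -3726548 - 11710342/3 = -22889986/3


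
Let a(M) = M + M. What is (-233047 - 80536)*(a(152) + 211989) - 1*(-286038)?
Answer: -66571189781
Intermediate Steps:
a(M) = 2*M
(-233047 - 80536)*(a(152) + 211989) - 1*(-286038) = (-233047 - 80536)*(2*152 + 211989) - 1*(-286038) = -313583*(304 + 211989) + 286038 = -313583*212293 + 286038 = -66571475819 + 286038 = -66571189781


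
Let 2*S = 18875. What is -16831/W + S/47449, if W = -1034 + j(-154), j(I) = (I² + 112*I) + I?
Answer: -748784119/250530720 ≈ -2.9888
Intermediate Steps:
S = 18875/2 (S = (½)*18875 = 18875/2 ≈ 9437.5)
j(I) = I² + 113*I
W = 5280 (W = -1034 - 154*(113 - 154) = -1034 - 154*(-41) = -1034 + 6314 = 5280)
-16831/W + S/47449 = -16831/5280 + (18875/2)/47449 = -16831*1/5280 + (18875/2)*(1/47449) = -16831/5280 + 18875/94898 = -748784119/250530720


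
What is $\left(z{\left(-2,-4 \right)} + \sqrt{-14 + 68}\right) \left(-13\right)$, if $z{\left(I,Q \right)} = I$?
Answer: $26 - 39 \sqrt{6} \approx -69.53$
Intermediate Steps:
$\left(z{\left(-2,-4 \right)} + \sqrt{-14 + 68}\right) \left(-13\right) = \left(-2 + \sqrt{-14 + 68}\right) \left(-13\right) = \left(-2 + \sqrt{54}\right) \left(-13\right) = \left(-2 + 3 \sqrt{6}\right) \left(-13\right) = 26 - 39 \sqrt{6}$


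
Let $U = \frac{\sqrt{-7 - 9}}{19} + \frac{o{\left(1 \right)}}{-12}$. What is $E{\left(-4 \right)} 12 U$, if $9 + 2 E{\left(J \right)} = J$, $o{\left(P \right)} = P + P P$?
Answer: $13 - \frac{312 i}{19} \approx 13.0 - 16.421 i$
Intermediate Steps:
$o{\left(P \right)} = P + P^{2}$
$E{\left(J \right)} = - \frac{9}{2} + \frac{J}{2}$
$U = - \frac{1}{6} + \frac{4 i}{19}$ ($U = \frac{\sqrt{-7 - 9}}{19} + \frac{1 \left(1 + 1\right)}{-12} = \sqrt{-16} \cdot \frac{1}{19} + 1 \cdot 2 \left(- \frac{1}{12}\right) = 4 i \frac{1}{19} + 2 \left(- \frac{1}{12}\right) = \frac{4 i}{19} - \frac{1}{6} = - \frac{1}{6} + \frac{4 i}{19} \approx -0.16667 + 0.21053 i$)
$E{\left(-4 \right)} 12 U = \left(- \frac{9}{2} + \frac{1}{2} \left(-4\right)\right) 12 \left(- \frac{1}{6} + \frac{4 i}{19}\right) = \left(- \frac{9}{2} - 2\right) 12 \left(- \frac{1}{6} + \frac{4 i}{19}\right) = \left(- \frac{13}{2}\right) 12 \left(- \frac{1}{6} + \frac{4 i}{19}\right) = - 78 \left(- \frac{1}{6} + \frac{4 i}{19}\right) = 13 - \frac{312 i}{19}$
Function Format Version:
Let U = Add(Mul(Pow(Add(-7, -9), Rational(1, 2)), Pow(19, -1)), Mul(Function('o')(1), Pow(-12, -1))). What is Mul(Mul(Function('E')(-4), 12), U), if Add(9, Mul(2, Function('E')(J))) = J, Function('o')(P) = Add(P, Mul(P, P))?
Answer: Add(13, Mul(Rational(-312, 19), I)) ≈ Add(13.000, Mul(-16.421, I))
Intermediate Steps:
Function('o')(P) = Add(P, Pow(P, 2))
Function('E')(J) = Add(Rational(-9, 2), Mul(Rational(1, 2), J))
U = Add(Rational(-1, 6), Mul(Rational(4, 19), I)) (U = Add(Mul(Pow(Add(-7, -9), Rational(1, 2)), Pow(19, -1)), Mul(Mul(1, Add(1, 1)), Pow(-12, -1))) = Add(Mul(Pow(-16, Rational(1, 2)), Rational(1, 19)), Mul(Mul(1, 2), Rational(-1, 12))) = Add(Mul(Mul(4, I), Rational(1, 19)), Mul(2, Rational(-1, 12))) = Add(Mul(Rational(4, 19), I), Rational(-1, 6)) = Add(Rational(-1, 6), Mul(Rational(4, 19), I)) ≈ Add(-0.16667, Mul(0.21053, I)))
Mul(Mul(Function('E')(-4), 12), U) = Mul(Mul(Add(Rational(-9, 2), Mul(Rational(1, 2), -4)), 12), Add(Rational(-1, 6), Mul(Rational(4, 19), I))) = Mul(Mul(Add(Rational(-9, 2), -2), 12), Add(Rational(-1, 6), Mul(Rational(4, 19), I))) = Mul(Mul(Rational(-13, 2), 12), Add(Rational(-1, 6), Mul(Rational(4, 19), I))) = Mul(-78, Add(Rational(-1, 6), Mul(Rational(4, 19), I))) = Add(13, Mul(Rational(-312, 19), I))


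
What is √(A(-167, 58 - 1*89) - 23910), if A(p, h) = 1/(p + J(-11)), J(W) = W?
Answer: I*√757564618/178 ≈ 154.63*I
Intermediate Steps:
A(p, h) = 1/(-11 + p) (A(p, h) = 1/(p - 11) = 1/(-11 + p))
√(A(-167, 58 - 1*89) - 23910) = √(1/(-11 - 167) - 23910) = √(1/(-178) - 23910) = √(-1/178 - 23910) = √(-4255981/178) = I*√757564618/178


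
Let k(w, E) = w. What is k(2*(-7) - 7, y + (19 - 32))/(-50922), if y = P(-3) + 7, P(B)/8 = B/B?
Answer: 7/16974 ≈ 0.00041240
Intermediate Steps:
P(B) = 8 (P(B) = 8*(B/B) = 8*1 = 8)
y = 15 (y = 8 + 7 = 15)
k(2*(-7) - 7, y + (19 - 32))/(-50922) = (2*(-7) - 7)/(-50922) = (-14 - 7)*(-1/50922) = -21*(-1/50922) = 7/16974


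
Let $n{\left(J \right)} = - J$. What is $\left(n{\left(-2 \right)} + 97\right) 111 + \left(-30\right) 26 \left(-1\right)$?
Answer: $11769$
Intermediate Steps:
$\left(n{\left(-2 \right)} + 97\right) 111 + \left(-30\right) 26 \left(-1\right) = \left(\left(-1\right) \left(-2\right) + 97\right) 111 + \left(-30\right) 26 \left(-1\right) = \left(2 + 97\right) 111 - -780 = 99 \cdot 111 + 780 = 10989 + 780 = 11769$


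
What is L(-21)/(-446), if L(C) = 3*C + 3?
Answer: 30/223 ≈ 0.13453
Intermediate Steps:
L(C) = 3 + 3*C
L(-21)/(-446) = (3 + 3*(-21))/(-446) = (3 - 63)*(-1/446) = -60*(-1/446) = 30/223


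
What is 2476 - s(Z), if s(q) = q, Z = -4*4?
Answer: 2492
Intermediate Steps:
Z = -16
2476 - s(Z) = 2476 - 1*(-16) = 2476 + 16 = 2492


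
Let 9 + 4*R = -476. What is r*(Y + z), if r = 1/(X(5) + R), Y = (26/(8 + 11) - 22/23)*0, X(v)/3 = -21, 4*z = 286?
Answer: -26/67 ≈ -0.38806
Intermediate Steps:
z = 143/2 (z = (¼)*286 = 143/2 ≈ 71.500)
X(v) = -63 (X(v) = 3*(-21) = -63)
R = -485/4 (R = -9/4 + (¼)*(-476) = -9/4 - 119 = -485/4 ≈ -121.25)
Y = 0 (Y = (26/19 - 22*1/23)*0 = (26*(1/19) - 22/23)*0 = (26/19 - 22/23)*0 = (180/437)*0 = 0)
r = -4/737 (r = 1/(-63 - 485/4) = 1/(-737/4) = -4/737 ≈ -0.0054274)
r*(Y + z) = -4*(0 + 143/2)/737 = -4/737*143/2 = -26/67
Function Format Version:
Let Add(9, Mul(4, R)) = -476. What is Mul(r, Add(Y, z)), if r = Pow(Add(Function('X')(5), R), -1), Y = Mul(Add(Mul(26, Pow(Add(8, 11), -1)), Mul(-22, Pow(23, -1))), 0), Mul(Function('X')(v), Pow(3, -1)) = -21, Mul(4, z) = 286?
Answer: Rational(-26, 67) ≈ -0.38806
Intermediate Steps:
z = Rational(143, 2) (z = Mul(Rational(1, 4), 286) = Rational(143, 2) ≈ 71.500)
Function('X')(v) = -63 (Function('X')(v) = Mul(3, -21) = -63)
R = Rational(-485, 4) (R = Add(Rational(-9, 4), Mul(Rational(1, 4), -476)) = Add(Rational(-9, 4), -119) = Rational(-485, 4) ≈ -121.25)
Y = 0 (Y = Mul(Add(Mul(26, Pow(19, -1)), Mul(-22, Rational(1, 23))), 0) = Mul(Add(Mul(26, Rational(1, 19)), Rational(-22, 23)), 0) = Mul(Add(Rational(26, 19), Rational(-22, 23)), 0) = Mul(Rational(180, 437), 0) = 0)
r = Rational(-4, 737) (r = Pow(Add(-63, Rational(-485, 4)), -1) = Pow(Rational(-737, 4), -1) = Rational(-4, 737) ≈ -0.0054274)
Mul(r, Add(Y, z)) = Mul(Rational(-4, 737), Add(0, Rational(143, 2))) = Mul(Rational(-4, 737), Rational(143, 2)) = Rational(-26, 67)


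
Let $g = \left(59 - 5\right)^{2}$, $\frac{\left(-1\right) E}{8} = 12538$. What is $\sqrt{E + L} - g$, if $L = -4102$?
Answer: $-2916 + i \sqrt{104406} \approx -2916.0 + 323.12 i$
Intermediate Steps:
$E = -100304$ ($E = \left(-8\right) 12538 = -100304$)
$g = 2916$ ($g = 54^{2} = 2916$)
$\sqrt{E + L} - g = \sqrt{-100304 - 4102} - 2916 = \sqrt{-104406} - 2916 = i \sqrt{104406} - 2916 = -2916 + i \sqrt{104406}$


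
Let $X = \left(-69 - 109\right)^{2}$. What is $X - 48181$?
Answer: $-16497$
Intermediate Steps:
$X = 31684$ ($X = \left(-178\right)^{2} = 31684$)
$X - 48181 = 31684 - 48181 = -16497$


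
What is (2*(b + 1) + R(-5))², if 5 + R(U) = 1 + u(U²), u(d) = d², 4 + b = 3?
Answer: 385641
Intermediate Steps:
b = -1 (b = -4 + 3 = -1)
R(U) = -4 + U⁴ (R(U) = -5 + (1 + (U²)²) = -5 + (1 + U⁴) = -4 + U⁴)
(2*(b + 1) + R(-5))² = (2*(-1 + 1) + (-4 + (-5)⁴))² = (2*0 + (-4 + 625))² = (0 + 621)² = 621² = 385641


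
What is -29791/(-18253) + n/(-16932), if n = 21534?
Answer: 18560185/51509966 ≈ 0.36032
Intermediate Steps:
-29791/(-18253) + n/(-16932) = -29791/(-18253) + 21534/(-16932) = -29791*(-1/18253) + 21534*(-1/16932) = 29791/18253 - 3589/2822 = 18560185/51509966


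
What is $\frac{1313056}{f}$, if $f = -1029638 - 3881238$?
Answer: $- \frac{328264}{1227719} \approx -0.26738$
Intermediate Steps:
$f = -4910876$ ($f = -1029638 - 3881238 = -4910876$)
$\frac{1313056}{f} = \frac{1313056}{-4910876} = 1313056 \left(- \frac{1}{4910876}\right) = - \frac{328264}{1227719}$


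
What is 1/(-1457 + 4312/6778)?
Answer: -3389/4935617 ≈ -0.00068664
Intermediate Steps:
1/(-1457 + 4312/6778) = 1/(-1457 + 4312*(1/6778)) = 1/(-1457 + 2156/3389) = 1/(-4935617/3389) = -3389/4935617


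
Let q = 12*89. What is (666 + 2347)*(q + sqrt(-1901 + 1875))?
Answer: 3217884 + 3013*I*sqrt(26) ≈ 3.2179e+6 + 15363.0*I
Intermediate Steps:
q = 1068
(666 + 2347)*(q + sqrt(-1901 + 1875)) = (666 + 2347)*(1068 + sqrt(-1901 + 1875)) = 3013*(1068 + sqrt(-26)) = 3013*(1068 + I*sqrt(26)) = 3217884 + 3013*I*sqrt(26)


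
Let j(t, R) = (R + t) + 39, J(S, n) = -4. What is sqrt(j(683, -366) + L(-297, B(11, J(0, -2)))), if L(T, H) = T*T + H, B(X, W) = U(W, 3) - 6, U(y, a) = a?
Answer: sqrt(88562) ≈ 297.59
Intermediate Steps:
j(t, R) = 39 + R + t
B(X, W) = -3 (B(X, W) = 3 - 6 = -3)
L(T, H) = H + T**2 (L(T, H) = T**2 + H = H + T**2)
sqrt(j(683, -366) + L(-297, B(11, J(0, -2)))) = sqrt((39 - 366 + 683) + (-3 + (-297)**2)) = sqrt(356 + (-3 + 88209)) = sqrt(356 + 88206) = sqrt(88562)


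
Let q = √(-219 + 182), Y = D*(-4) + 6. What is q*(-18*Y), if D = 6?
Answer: 324*I*√37 ≈ 1970.8*I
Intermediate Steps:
Y = -18 (Y = 6*(-4) + 6 = -24 + 6 = -18)
q = I*√37 (q = √(-37) = I*√37 ≈ 6.0828*I)
q*(-18*Y) = (I*√37)*(-18*(-18)) = (I*√37)*324 = 324*I*√37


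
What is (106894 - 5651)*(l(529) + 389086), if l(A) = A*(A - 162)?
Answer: 59047853647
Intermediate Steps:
l(A) = A*(-162 + A)
(106894 - 5651)*(l(529) + 389086) = (106894 - 5651)*(529*(-162 + 529) + 389086) = 101243*(529*367 + 389086) = 101243*(194143 + 389086) = 101243*583229 = 59047853647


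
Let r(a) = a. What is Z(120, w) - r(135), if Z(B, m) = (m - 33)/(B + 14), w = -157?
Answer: -9140/67 ≈ -136.42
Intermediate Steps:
Z(B, m) = (-33 + m)/(14 + B)
Z(120, w) - r(135) = (-33 - 157)/(14 + 120) - 1*135 = -190/134 - 135 = (1/134)*(-190) - 135 = -95/67 - 135 = -9140/67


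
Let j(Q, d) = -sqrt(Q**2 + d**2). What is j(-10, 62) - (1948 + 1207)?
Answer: -3155 - 2*sqrt(986) ≈ -3217.8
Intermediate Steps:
j(-10, 62) - (1948 + 1207) = -sqrt((-10)**2 + 62**2) - (1948 + 1207) = -sqrt(100 + 3844) - 1*3155 = -sqrt(3944) - 3155 = -2*sqrt(986) - 3155 = -3155 - 2*sqrt(986)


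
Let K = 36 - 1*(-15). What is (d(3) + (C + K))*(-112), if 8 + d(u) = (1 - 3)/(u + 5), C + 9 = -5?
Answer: -3220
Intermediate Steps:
C = -14 (C = -9 - 5 = -14)
K = 51 (K = 36 + 15 = 51)
d(u) = -8 - 2/(5 + u) (d(u) = -8 + (1 - 3)/(u + 5) = -8 - 2/(5 + u))
(d(3) + (C + K))*(-112) = (2*(-21 - 4*3)/(5 + 3) + (-14 + 51))*(-112) = (2*(-21 - 12)/8 + 37)*(-112) = (2*(⅛)*(-33) + 37)*(-112) = (-33/4 + 37)*(-112) = (115/4)*(-112) = -3220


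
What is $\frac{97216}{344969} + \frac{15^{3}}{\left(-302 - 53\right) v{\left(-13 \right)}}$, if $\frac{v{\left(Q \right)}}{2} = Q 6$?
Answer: $\frac{436539497}{1273625548} \approx 0.34275$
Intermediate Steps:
$v{\left(Q \right)} = 12 Q$ ($v{\left(Q \right)} = 2 Q 6 = 2 \cdot 6 Q = 12 Q$)
$\frac{97216}{344969} + \frac{15^{3}}{\left(-302 - 53\right) v{\left(-13 \right)}} = \frac{97216}{344969} + \frac{15^{3}}{\left(-302 - 53\right) 12 \left(-13\right)} = 97216 \cdot \frac{1}{344969} + \frac{3375}{\left(-355\right) \left(-156\right)} = \frac{97216}{344969} + \frac{3375}{55380} = \frac{97216}{344969} + 3375 \cdot \frac{1}{55380} = \frac{97216}{344969} + \frac{225}{3692} = \frac{436539497}{1273625548}$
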